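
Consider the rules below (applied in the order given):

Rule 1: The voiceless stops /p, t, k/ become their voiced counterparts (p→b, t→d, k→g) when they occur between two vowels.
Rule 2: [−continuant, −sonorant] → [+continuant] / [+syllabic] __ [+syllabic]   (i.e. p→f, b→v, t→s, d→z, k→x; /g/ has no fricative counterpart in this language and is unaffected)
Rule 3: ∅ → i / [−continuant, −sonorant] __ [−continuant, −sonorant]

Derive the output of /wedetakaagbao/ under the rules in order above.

Rule 1 (intervocalic voicing): /t/ is a voiceless stop between vowels /e/ and /a/, so it voices to [d]. /k/ is a voiceless stop between vowels /a/ and /a/, so it voices to [g]. /wedetakaagbao/ → wededagaagbao.
Rule 2 (intervocalic spirantization): /d/ is a stop between vowels /e/ and /e/, so it spirantizes to the fricative [z]. /d/ is a stop between vowels /e/ and /a/, so it spirantizes to the fricative [z]. /wededagaagbao/ → wezezagaagbao.
Rule 3 (stop-cluster i-epenthesis): /g/ and /b/ form a stop–stop cluster, so [i] is inserted between them. /wezezagaagbao/ → wezezagaagibao.

wezezagaagibao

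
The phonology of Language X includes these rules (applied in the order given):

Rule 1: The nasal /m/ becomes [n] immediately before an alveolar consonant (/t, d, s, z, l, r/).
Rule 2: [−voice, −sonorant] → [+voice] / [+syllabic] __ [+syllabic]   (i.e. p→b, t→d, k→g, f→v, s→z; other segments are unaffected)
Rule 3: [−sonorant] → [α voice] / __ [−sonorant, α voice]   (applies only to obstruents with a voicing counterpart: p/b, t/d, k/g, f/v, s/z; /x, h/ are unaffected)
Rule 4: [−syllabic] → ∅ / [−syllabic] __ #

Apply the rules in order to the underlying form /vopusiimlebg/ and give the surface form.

vobuziinleb

Rule 1 (nasal place assimilation): /m/ precedes the alveolar consonant /l/, so it assimilates in place to [n]. /vopusiimlebg/ → vopusiinlebg.
Rule 2 (intervocalic voicing): /p/ is a voiceless obstruent between vowels /o/ and /u/, so it voices to [b]. /s/ is a voiceless obstruent between vowels /u/ and /i/, so it voices to [z]. /vopusiinlebg/ → vobuziinlebg.
Rule 3 (regressive voicing assimilation): no segment meets the environment; /vobuziinlebg/ is unchanged.
Rule 4 (final cluster simplification): /g/ is the second consonant of a word-final cluster /bg/, so it deletes. /vobuziinlebg/ → vobuziinleb.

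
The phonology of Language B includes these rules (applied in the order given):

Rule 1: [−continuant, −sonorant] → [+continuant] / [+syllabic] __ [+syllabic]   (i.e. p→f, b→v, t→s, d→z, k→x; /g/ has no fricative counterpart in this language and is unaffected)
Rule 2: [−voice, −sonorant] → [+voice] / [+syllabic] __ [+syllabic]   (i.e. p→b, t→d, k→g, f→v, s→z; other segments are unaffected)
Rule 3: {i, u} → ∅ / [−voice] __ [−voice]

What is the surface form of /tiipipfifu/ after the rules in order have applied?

tiivipfivu

Rule 1 (intervocalic spirantization): /p/ is a stop between vowels /i/ and /i/, so it spirantizes to the fricative [f]. /tiipipfifu/ → tiifipfifu.
Rule 2 (intervocalic voicing): /f/ is a voiceless obstruent between vowels /i/ and /i/, so it voices to [v]. /f/ is a voiceless obstruent between vowels /i/ and /u/, so it voices to [v]. /tiifipfifu/ → tiivipfivu.
Rule 3 (high vowel syncope): no segment meets the environment; /tiivipfivu/ is unchanged.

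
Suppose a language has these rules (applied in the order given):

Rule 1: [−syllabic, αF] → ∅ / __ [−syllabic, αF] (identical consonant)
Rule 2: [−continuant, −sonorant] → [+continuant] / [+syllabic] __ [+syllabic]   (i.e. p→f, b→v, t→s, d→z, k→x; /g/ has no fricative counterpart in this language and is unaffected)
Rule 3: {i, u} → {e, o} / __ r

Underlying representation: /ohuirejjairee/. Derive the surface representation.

ohuerejaeree

Rule 1 (degemination): /jj/ is a geminate; the first /j/ deletes. /ohuirejjairee/ → ohuirejairee.
Rule 2 (intervocalic spirantization): no segment meets the environment; /ohuirejairee/ is unchanged.
Rule 3 (pre-rhotic lowering): /i/ is a high vowel immediately before /r/, so it lowers to [e]. /i/ is a high vowel immediately before /r/, so it lowers to [e]. /ohuirejairee/ → ohuerejaeree.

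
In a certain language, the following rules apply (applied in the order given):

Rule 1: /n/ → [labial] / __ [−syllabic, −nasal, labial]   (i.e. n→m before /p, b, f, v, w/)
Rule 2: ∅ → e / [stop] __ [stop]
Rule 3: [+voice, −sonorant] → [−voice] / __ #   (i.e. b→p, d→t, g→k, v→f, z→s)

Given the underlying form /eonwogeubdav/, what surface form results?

eomwogeubedaf

Rule 1 (nasal place assimilation): /n/ precedes the labial consonant /w/, so it assimilates in place to [m]. /eonwogeubdav/ → eomwogeubdav.
Rule 2 (stop-cluster e-epenthesis): /b/ and /d/ form a stop–stop cluster, so [e] is inserted between them. /eomwogeubdav/ → eomwogeubedav.
Rule 3 (final devoicing): /v/ is a voiced obstruent in word-final position, so it devoices to [f]. /eomwogeubedav/ → eomwogeubedaf.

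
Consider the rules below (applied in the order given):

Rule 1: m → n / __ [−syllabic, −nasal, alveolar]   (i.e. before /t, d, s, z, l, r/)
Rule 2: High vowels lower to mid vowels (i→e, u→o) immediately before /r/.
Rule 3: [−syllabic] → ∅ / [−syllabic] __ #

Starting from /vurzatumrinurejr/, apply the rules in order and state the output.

Rule 1 (nasal place assimilation): /m/ precedes the alveolar consonant /r/, so it assimilates in place to [n]. /vurzatumrinurejr/ → vurzatunrinurejr.
Rule 2 (pre-rhotic lowering): /u/ is a high vowel immediately before /r/, so it lowers to [o]. /u/ is a high vowel immediately before /r/, so it lowers to [o]. /vurzatunrinurejr/ → vorzatunrinorejr.
Rule 3 (final cluster simplification): /r/ is the second consonant of a word-final cluster /jr/, so it deletes. /vorzatunrinorejr/ → vorzatunrinorej.

vorzatunrinorej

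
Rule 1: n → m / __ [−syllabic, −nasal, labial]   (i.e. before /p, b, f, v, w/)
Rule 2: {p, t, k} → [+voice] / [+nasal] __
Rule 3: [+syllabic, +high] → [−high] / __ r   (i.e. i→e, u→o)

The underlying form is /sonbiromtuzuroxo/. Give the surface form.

Rule 1 (nasal place assimilation): /n/ precedes the labial consonant /b/, so it assimilates in place to [m]. /sonbiromtuzuroxo/ → sombiromtuzuroxo.
Rule 2 (post-nasal voicing): /t/ is a voiceless stop immediately after the nasal /m/, so it voices to [d]. /sombiromtuzuroxo/ → sombiromduzuroxo.
Rule 3 (pre-rhotic lowering): /i/ is a high vowel immediately before /r/, so it lowers to [e]. /u/ is a high vowel immediately before /r/, so it lowers to [o]. /sombiromduzuroxo/ → somberomduzoroxo.

somberomduzoroxo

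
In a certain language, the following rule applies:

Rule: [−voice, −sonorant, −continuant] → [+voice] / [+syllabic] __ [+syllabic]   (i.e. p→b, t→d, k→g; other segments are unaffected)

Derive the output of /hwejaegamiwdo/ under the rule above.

No segment of /hwejaegamiwdo/ meets the structural description of the rule, so the form surfaces unchanged.

hwejaegamiwdo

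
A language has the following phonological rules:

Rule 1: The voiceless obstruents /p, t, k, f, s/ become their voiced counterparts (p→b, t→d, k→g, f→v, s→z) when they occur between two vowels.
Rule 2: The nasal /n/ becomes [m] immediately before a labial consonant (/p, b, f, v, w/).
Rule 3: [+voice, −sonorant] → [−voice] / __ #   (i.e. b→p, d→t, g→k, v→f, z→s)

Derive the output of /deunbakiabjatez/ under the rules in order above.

deumbagiabjades

Rule 1 (intervocalic voicing): /k/ is a voiceless obstruent between vowels /a/ and /i/, so it voices to [g]. /t/ is a voiceless obstruent between vowels /a/ and /e/, so it voices to [d]. /deunbakiabjatez/ → deunbagiabjadez.
Rule 2 (nasal place assimilation): /n/ precedes the labial consonant /b/, so it assimilates in place to [m]. /deunbagiabjadez/ → deumbagiabjadez.
Rule 3 (final devoicing): /z/ is a voiced obstruent in word-final position, so it devoices to [s]. /deumbagiabjadez/ → deumbagiabjades.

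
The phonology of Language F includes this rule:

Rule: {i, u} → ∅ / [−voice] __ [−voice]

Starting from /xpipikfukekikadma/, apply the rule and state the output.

xppkfkekkadma

/i/ is a high vowel flanked by voiceless consonants /p/ and /p/, so it deletes.
/i/ is a high vowel flanked by voiceless consonants /p/ and /k/, so it deletes.
/u/ is a high vowel flanked by voiceless consonants /f/ and /k/, so it deletes.
/i/ is a high vowel flanked by voiceless consonants /k/ and /k/, so it deletes.
Surface form: [xppkfkekkadma].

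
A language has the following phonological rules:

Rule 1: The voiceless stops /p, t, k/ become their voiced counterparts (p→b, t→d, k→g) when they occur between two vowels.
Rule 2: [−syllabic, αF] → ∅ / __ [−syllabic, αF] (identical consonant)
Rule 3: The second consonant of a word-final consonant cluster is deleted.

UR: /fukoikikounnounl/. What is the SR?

fugoigigounoun

Rule 1 (intervocalic voicing): /k/ is a voiceless stop between vowels /u/ and /o/, so it voices to [g]. /k/ is a voiceless stop between vowels /i/ and /i/, so it voices to [g]. /k/ is a voiceless stop between vowels /i/ and /o/, so it voices to [g]. /fukoikikounnounl/ → fugoigigounnounl.
Rule 2 (degemination): /nn/ is a geminate; the first /n/ deletes. /fugoigigounnounl/ → fugoigigounounl.
Rule 3 (final cluster simplification): /l/ is the second consonant of a word-final cluster /nl/, so it deletes. /fugoigigounounl/ → fugoigigounoun.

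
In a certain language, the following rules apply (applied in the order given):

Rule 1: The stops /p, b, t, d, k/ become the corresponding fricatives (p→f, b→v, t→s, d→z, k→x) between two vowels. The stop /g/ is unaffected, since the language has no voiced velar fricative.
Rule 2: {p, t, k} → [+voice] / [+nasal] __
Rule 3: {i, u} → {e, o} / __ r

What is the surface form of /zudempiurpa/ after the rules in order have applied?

Rule 1 (intervocalic spirantization): /d/ is a stop between vowels /u/ and /e/, so it spirantizes to the fricative [z]. /zudempiurpa/ → zuzempiurpa.
Rule 2 (post-nasal voicing): /p/ is a voiceless stop immediately after the nasal /m/, so it voices to [b]. /zuzempiurpa/ → zuzembiurpa.
Rule 3 (pre-rhotic lowering): /u/ is a high vowel immediately before /r/, so it lowers to [o]. /zuzembiurpa/ → zuzembiorpa.

zuzembiorpa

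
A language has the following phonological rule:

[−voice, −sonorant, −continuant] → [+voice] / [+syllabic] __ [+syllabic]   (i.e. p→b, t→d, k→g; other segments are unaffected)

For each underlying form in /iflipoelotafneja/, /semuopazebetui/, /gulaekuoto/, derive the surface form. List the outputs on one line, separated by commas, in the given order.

/iflipoelotafneja/: /p/ is a voiceless stop between vowels /i/ and /o/, so it voices to [b]. /t/ is a voiceless stop between vowels /o/ and /a/, so it voices to [d]. → [ifliboelodafneja].
/semuopazebetui/: /p/ is a voiceless stop between vowels /o/ and /a/, so it voices to [b]. /t/ is a voiceless stop between vowels /e/ and /u/, so it voices to [d]. → [semuobazebedui].
/gulaekuoto/: /k/ is a voiceless stop between vowels /e/ and /u/, so it voices to [g]. /t/ is a voiceless stop between vowels /o/ and /o/, so it voices to [d]. → [gulaeguodo].

ifliboelodafneja, semuobazebedui, gulaeguodo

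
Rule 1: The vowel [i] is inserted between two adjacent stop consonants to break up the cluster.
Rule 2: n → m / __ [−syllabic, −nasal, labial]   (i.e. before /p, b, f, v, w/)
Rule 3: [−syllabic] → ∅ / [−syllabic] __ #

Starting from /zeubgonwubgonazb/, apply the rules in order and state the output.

zeubigomwubigonaz

Rule 1 (stop-cluster i-epenthesis): /b/ and /g/ form a stop–stop cluster, so [i] is inserted between them. /b/ and /g/ form a stop–stop cluster, so [i] is inserted between them. /zeubgonwubgonazb/ → zeubigonwubigonazb.
Rule 2 (nasal place assimilation): /n/ precedes the labial consonant /w/, so it assimilates in place to [m]. /zeubigonwubigonazb/ → zeubigomwubigonazb.
Rule 3 (final cluster simplification): /b/ is the second consonant of a word-final cluster /zb/, so it deletes. /zeubigomwubigonazb/ → zeubigomwubigonaz.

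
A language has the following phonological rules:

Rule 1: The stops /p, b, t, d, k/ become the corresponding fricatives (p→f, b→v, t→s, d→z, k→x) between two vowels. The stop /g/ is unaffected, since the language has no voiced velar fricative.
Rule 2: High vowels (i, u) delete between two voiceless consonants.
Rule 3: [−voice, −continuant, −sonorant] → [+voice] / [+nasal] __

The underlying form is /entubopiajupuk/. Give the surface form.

enduvofiajufk

Rule 1 (intervocalic spirantization): /b/ is a stop between vowels /u/ and /o/, so it spirantizes to the fricative [v]. /p/ is a stop between vowels /o/ and /i/, so it spirantizes to the fricative [f]. /p/ is a stop between vowels /u/ and /u/, so it spirantizes to the fricative [f]. /entubopiajupuk/ → entuvofiajufuk.
Rule 2 (high vowel syncope): /u/ is a high vowel flanked by voiceless consonants /f/ and /k/, so it deletes. /entuvofiajufuk/ → entuvofiajufk.
Rule 3 (post-nasal voicing): /t/ is a voiceless stop immediately after the nasal /n/, so it voices to [d]. /entuvofiajufk/ → enduvofiajufk.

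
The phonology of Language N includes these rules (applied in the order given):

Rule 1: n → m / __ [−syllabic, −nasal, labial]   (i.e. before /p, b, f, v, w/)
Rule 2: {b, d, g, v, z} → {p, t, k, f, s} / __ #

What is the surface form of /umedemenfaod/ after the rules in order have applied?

umedememfaot

Rule 1 (nasal place assimilation): /n/ precedes the labial consonant /f/, so it assimilates in place to [m]. /umedemenfaod/ → umedememfaod.
Rule 2 (final devoicing): /d/ is a voiced obstruent in word-final position, so it devoices to [t]. /umedememfaod/ → umedememfaot.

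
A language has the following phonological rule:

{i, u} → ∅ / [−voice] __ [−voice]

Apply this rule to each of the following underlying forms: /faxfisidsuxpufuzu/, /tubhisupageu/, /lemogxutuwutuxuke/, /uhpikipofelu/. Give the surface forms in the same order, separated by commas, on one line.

faxfsidsxpfuzu, tubhspageu, lemogxtuwutxke, uhpkpofelu

/faxfisidsuxpufuzu/: /i/ is a high vowel flanked by voiceless consonants /f/ and /s/, so it deletes. /u/ is a high vowel flanked by voiceless consonants /s/ and /x/, so it deletes. /u/ is a high vowel flanked by voiceless consonants /p/ and /f/, so it deletes. → [faxfsidsxpfuzu].
/tubhisupageu/: /i/ is a high vowel flanked by voiceless consonants /h/ and /s/, so it deletes. /u/ is a high vowel flanked by voiceless consonants /s/ and /p/, so it deletes. → [tubhspageu].
/lemogxutuwutuxuke/: /u/ is a high vowel flanked by voiceless consonants /x/ and /t/, so it deletes. /u/ is a high vowel flanked by voiceless consonants /t/ and /x/, so it deletes. /u/ is a high vowel flanked by voiceless consonants /x/ and /k/, so it deletes. → [lemogxtuwutxke].
/uhpikipofelu/: /i/ is a high vowel flanked by voiceless consonants /p/ and /k/, so it deletes. /i/ is a high vowel flanked by voiceless consonants /k/ and /p/, so it deletes. → [uhpkpofelu].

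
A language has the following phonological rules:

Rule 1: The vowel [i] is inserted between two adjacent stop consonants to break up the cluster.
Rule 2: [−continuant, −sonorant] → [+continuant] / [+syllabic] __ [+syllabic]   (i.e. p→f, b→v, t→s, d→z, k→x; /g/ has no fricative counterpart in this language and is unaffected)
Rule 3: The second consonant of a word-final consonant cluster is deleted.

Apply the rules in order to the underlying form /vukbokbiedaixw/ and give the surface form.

vuxivoxiviezaix

Rule 1 (stop-cluster i-epenthesis): /k/ and /b/ form a stop–stop cluster, so [i] is inserted between them. /k/ and /b/ form a stop–stop cluster, so [i] is inserted between them. /vukbokbiedaixw/ → vukibokibiedaixw.
Rule 2 (intervocalic spirantization): /k/ is a stop between vowels /u/ and /i/, so it spirantizes to the fricative [x]. /b/ is a stop between vowels /i/ and /o/, so it spirantizes to the fricative [v]. /k/ is a stop between vowels /o/ and /i/, so it spirantizes to the fricative [x]. /b/ is a stop between vowels /i/ and /i/, so it spirantizes to the fricative [v]. /d/ is a stop between vowels /e/ and /a/, so it spirantizes to the fricative [z]. /vukibokibiedaixw/ → vuxivoxiviezaixw.
Rule 3 (final cluster simplification): /w/ is the second consonant of a word-final cluster /xw/, so it deletes. /vuxivoxiviezaixw/ → vuxivoxiviezaix.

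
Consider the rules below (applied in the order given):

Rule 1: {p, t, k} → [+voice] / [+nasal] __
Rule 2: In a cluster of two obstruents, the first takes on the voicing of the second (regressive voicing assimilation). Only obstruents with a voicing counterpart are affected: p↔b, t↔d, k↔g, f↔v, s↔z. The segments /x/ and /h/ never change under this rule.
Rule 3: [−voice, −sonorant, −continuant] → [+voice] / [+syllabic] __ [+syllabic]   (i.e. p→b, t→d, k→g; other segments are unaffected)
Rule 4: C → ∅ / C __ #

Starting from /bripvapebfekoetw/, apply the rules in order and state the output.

Rule 1 (post-nasal voicing): no segment meets the environment; /bripvapebfekoetw/ is unchanged.
Rule 2 (regressive voicing assimilation): /p/ precedes the voiced obstruent /v/, so it voices to [b] by assimilation. /b/ precedes the voiceless obstruent /f/, so it devoices to [p] by assimilation. /bripvapebfekoetw/ → bribvapepfekoetw.
Rule 3 (intervocalic voicing): /p/ is a voiceless stop between vowels /a/ and /e/, so it voices to [b]. /k/ is a voiceless stop between vowels /e/ and /o/, so it voices to [g]. /bribvapepfekoetw/ → bribvabepfegoetw.
Rule 4 (final cluster simplification): /w/ is the second consonant of a word-final cluster /tw/, so it deletes. /bribvabepfegoetw/ → bribvabepfegoet.

bribvabepfegoet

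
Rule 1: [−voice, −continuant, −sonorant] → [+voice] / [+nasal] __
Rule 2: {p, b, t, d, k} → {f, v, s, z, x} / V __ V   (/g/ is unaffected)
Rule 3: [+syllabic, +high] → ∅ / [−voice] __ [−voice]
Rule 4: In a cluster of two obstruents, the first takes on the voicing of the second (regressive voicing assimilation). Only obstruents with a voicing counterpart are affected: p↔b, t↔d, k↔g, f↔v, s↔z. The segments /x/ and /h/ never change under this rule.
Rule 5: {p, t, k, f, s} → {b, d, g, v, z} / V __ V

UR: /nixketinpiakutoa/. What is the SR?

Rule 1 (post-nasal voicing): /p/ is a voiceless stop immediately after the nasal /n/, so it voices to [b]. /nixketinpiakutoa/ → nixketinbiakutoa.
Rule 2 (intervocalic spirantization): /t/ is a stop between vowels /e/ and /i/, so it spirantizes to the fricative [s]. /k/ is a stop between vowels /a/ and /u/, so it spirantizes to the fricative [x]. /t/ is a stop between vowels /u/ and /o/, so it spirantizes to the fricative [s]. /nixketinbiakutoa/ → nixkesinbiaxusoa.
Rule 3 (high vowel syncope): /u/ is a high vowel flanked by voiceless consonants /x/ and /s/, so it deletes. /nixkesinbiaxusoa/ → nixkesinbiaxsoa.
Rule 4 (regressive voicing assimilation): no segment meets the environment; /nixkesinbiaxsoa/ is unchanged.
Rule 5 (intervocalic voicing): /s/ is a voiceless obstruent between vowels /e/ and /i/, so it voices to [z]. /nixkesinbiaxsoa/ → nixkezinbiaxsoa.

nixkezinbiaxsoa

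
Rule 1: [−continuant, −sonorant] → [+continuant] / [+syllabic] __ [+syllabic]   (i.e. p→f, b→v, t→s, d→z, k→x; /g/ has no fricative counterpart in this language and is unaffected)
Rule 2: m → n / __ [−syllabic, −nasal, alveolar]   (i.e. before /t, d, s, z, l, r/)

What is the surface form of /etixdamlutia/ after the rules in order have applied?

Rule 1 (intervocalic spirantization): /t/ is a stop between vowels /e/ and /i/, so it spirantizes to the fricative [s]. /t/ is a stop between vowels /u/ and /i/, so it spirantizes to the fricative [s]. /etixdamlutia/ → esixdamlusia.
Rule 2 (nasal place assimilation): /m/ precedes the alveolar consonant /l/, so it assimilates in place to [n]. /esixdamlusia/ → esixdanlusia.

esixdanlusia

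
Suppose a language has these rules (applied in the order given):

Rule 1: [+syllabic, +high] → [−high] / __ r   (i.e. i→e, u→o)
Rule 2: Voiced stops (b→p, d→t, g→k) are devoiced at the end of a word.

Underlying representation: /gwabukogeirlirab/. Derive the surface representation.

Rule 1 (pre-rhotic lowering): /i/ is a high vowel immediately before /r/, so it lowers to [e]. /i/ is a high vowel immediately before /r/, so it lowers to [e]. /gwabukogeirlirab/ → gwabukogeerlerab.
Rule 2 (final devoicing): /b/ is a voiced stop in word-final position, so it devoices to [p]. /gwabukogeerlerab/ → gwabukogeerlerap.

gwabukogeerlerap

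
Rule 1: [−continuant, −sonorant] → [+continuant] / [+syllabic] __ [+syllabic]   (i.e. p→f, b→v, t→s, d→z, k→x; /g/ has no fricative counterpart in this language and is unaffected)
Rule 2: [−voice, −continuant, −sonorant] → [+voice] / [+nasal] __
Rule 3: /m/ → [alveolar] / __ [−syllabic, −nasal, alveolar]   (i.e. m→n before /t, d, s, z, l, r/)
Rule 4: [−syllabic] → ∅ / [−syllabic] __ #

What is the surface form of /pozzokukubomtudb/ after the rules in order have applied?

Rule 1 (intervocalic spirantization): /k/ is a stop between vowels /o/ and /u/, so it spirantizes to the fricative [x]. /k/ is a stop between vowels /u/ and /u/, so it spirantizes to the fricative [x]. /b/ is a stop between vowels /u/ and /o/, so it spirantizes to the fricative [v]. /pozzokukubomtudb/ → pozzoxuxuvomtudb.
Rule 2 (post-nasal voicing): /t/ is a voiceless stop immediately after the nasal /m/, so it voices to [d]. /pozzoxuxuvomtudb/ → pozzoxuxuvomdudb.
Rule 3 (nasal place assimilation): /m/ precedes the alveolar consonant /d/, so it assimilates in place to [n]. /pozzoxuxuvomdudb/ → pozzoxuxuvondudb.
Rule 4 (final cluster simplification): /b/ is the second consonant of a word-final cluster /db/, so it deletes. /pozzoxuxuvondudb/ → pozzoxuxuvondud.

pozzoxuxuvondud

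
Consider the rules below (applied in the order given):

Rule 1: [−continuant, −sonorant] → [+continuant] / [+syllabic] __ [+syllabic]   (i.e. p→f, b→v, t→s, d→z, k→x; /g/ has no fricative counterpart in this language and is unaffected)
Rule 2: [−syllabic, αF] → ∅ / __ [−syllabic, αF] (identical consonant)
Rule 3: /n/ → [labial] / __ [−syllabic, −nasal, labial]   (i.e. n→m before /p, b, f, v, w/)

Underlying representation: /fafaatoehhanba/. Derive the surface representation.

Rule 1 (intervocalic spirantization): /t/ is a stop between vowels /a/ and /o/, so it spirantizes to the fricative [s]. /fafaatoehhanba/ → fafaasoehhanba.
Rule 2 (degemination): /hh/ is a geminate; the first /h/ deletes. /fafaasoehhanba/ → fafaasoehanba.
Rule 3 (nasal place assimilation): /n/ precedes the labial consonant /b/, so it assimilates in place to [m]. /fafaasoehanba/ → fafaasoehamba.

fafaasoehamba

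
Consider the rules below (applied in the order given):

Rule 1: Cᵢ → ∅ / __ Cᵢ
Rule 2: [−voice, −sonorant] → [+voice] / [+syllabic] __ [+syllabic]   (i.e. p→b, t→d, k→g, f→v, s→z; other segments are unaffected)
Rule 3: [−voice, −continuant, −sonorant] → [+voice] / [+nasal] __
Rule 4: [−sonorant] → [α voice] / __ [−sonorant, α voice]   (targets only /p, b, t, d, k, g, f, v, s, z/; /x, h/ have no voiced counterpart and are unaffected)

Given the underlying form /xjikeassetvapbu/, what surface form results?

Rule 1 (degemination): /ss/ is a geminate; the first /s/ deletes. /xjikeassetvapbu/ → xjikeasetvapbu.
Rule 2 (intervocalic voicing): /k/ is a voiceless obstruent between vowels /i/ and /e/, so it voices to [g]. /s/ is a voiceless obstruent between vowels /a/ and /e/, so it voices to [z]. /xjikeasetvapbu/ → xjigeazetvapbu.
Rule 3 (post-nasal voicing): no segment meets the environment; /xjigeazetvapbu/ is unchanged.
Rule 4 (regressive voicing assimilation): /t/ precedes the voiced obstruent /v/, so it voices to [d] by assimilation. /p/ precedes the voiced obstruent /b/, so it voices to [b] by assimilation. /xjigeazetvapbu/ → xjigeazedvabbu.

xjigeazedvabbu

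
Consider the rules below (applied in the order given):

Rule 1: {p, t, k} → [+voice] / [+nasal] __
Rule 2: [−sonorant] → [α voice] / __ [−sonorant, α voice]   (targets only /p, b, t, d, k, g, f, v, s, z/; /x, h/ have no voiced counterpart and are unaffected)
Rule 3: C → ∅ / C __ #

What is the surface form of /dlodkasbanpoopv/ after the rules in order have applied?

dlotkazbanboob

Rule 1 (post-nasal voicing): /p/ is a voiceless stop immediately after the nasal /n/, so it voices to [b]. /dlodkasbanpoopv/ → dlodkasbanboopv.
Rule 2 (regressive voicing assimilation): /d/ precedes the voiceless obstruent /k/, so it devoices to [t] by assimilation. /s/ precedes the voiced obstruent /b/, so it voices to [z] by assimilation. /p/ precedes the voiced obstruent /v/, so it voices to [b] by assimilation. /dlodkasbanboopv/ → dlotkazbanboobv.
Rule 3 (final cluster simplification): /v/ is the second consonant of a word-final cluster /bv/, so it deletes. /dlotkazbanboobv/ → dlotkazbanboob.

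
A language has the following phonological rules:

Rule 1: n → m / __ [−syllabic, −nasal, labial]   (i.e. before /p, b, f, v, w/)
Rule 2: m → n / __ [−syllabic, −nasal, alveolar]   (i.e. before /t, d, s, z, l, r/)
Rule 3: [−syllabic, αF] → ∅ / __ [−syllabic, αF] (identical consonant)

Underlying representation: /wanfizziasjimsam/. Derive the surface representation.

Rule 1 (nasal place assimilation): /n/ precedes the labial consonant /f/, so it assimilates in place to [m]. /wanfizziasjimsam/ → wamfizziasjimsam.
Rule 2 (nasal place assimilation): /m/ precedes the alveolar consonant /s/, so it assimilates in place to [n]. /wamfizziasjimsam/ → wamfizziasjinsam.
Rule 3 (degemination): /zz/ is a geminate; the first /z/ deletes. /wamfizziasjinsam/ → wamfiziasjinsam.

wamfiziasjinsam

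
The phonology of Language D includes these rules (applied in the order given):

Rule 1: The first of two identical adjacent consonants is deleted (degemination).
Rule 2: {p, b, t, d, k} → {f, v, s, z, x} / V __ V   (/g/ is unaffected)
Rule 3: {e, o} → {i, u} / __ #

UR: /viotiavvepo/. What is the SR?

Rule 1 (degemination): /vv/ is a geminate; the first /v/ deletes. /viotiavvepo/ → viotiavepo.
Rule 2 (intervocalic spirantization): /t/ is a stop between vowels /o/ and /i/, so it spirantizes to the fricative [s]. /p/ is a stop between vowels /e/ and /o/, so it spirantizes to the fricative [f]. /viotiavepo/ → viosiavefo.
Rule 3 (final vowel raising): /o/ is a mid vowel in word-final position, so it raises to [u]. /viosiavefo/ → viosiavefu.

viosiavefu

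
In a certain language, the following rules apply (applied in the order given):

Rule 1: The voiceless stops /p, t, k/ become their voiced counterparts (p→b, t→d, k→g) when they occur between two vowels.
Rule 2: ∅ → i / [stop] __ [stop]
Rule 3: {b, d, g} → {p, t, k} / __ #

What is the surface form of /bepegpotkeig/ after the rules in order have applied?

Rule 1 (intervocalic voicing): /p/ is a voiceless stop between vowels /e/ and /e/, so it voices to [b]. /bepegpotkeig/ → bebegpotkeig.
Rule 2 (stop-cluster i-epenthesis): /g/ and /p/ form a stop–stop cluster, so [i] is inserted between them. /t/ and /k/ form a stop–stop cluster, so [i] is inserted between them. /bebegpotkeig/ → bebegipotikeig.
Rule 3 (final devoicing): /g/ is a voiced stop in word-final position, so it devoices to [k]. /bebegipotikeig/ → bebegipotikeik.

bebegipotikeik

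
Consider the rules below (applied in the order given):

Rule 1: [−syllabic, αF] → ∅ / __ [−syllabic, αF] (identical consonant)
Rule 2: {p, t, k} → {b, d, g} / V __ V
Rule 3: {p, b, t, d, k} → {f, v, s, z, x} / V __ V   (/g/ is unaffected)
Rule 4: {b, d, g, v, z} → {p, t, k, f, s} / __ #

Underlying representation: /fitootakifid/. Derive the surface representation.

Rule 1 (degemination): no segment meets the environment; /fitootakifid/ is unchanged.
Rule 2 (intervocalic voicing): /t/ is a voiceless stop between vowels /i/ and /o/, so it voices to [d]. /t/ is a voiceless stop between vowels /o/ and /a/, so it voices to [d]. /k/ is a voiceless stop between vowels /a/ and /i/, so it voices to [g]. /fitootakifid/ → fidoodagifid.
Rule 3 (intervocalic spirantization): /d/ is a stop between vowels /i/ and /o/, so it spirantizes to the fricative [z]. /d/ is a stop between vowels /o/ and /a/, so it spirantizes to the fricative [z]. /fidoodagifid/ → fizoozagifid.
Rule 4 (final devoicing): /d/ is a voiced obstruent in word-final position, so it devoices to [t]. /fizoozagifid/ → fizoozagifit.

fizoozagifit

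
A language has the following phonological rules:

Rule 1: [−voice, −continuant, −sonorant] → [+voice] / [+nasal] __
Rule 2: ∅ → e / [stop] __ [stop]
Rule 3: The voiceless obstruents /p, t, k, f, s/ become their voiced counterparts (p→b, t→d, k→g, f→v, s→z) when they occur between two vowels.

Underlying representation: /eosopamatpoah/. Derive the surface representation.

eozobamadeboah

Rule 1 (post-nasal voicing): no segment meets the environment; /eosopamatpoah/ is unchanged.
Rule 2 (stop-cluster e-epenthesis): /t/ and /p/ form a stop–stop cluster, so [e] is inserted between them. /eosopamatpoah/ → eosopamatepoah.
Rule 3 (intervocalic voicing): /s/ is a voiceless obstruent between vowels /o/ and /o/, so it voices to [z]. /p/ is a voiceless obstruent between vowels /o/ and /a/, so it voices to [b]. /t/ is a voiceless obstruent between vowels /a/ and /e/, so it voices to [d]. /p/ is a voiceless obstruent between vowels /e/ and /o/, so it voices to [b]. /eosopamatepoah/ → eozobamadeboah.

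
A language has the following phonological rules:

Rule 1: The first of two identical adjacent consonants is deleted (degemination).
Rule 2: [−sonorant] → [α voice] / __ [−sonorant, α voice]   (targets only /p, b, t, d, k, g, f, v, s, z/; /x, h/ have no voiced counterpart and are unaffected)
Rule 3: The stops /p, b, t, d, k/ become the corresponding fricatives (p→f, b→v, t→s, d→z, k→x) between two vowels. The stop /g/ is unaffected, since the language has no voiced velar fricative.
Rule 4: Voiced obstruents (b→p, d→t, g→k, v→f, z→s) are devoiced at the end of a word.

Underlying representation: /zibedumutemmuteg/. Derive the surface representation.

Rule 1 (degemination): /mm/ is a geminate; the first /m/ deletes. /zibedumutemmuteg/ → zibedumutemuteg.
Rule 2 (regressive voicing assimilation): no segment meets the environment; /zibedumutemuteg/ is unchanged.
Rule 3 (intervocalic spirantization): /b/ is a stop between vowels /i/ and /e/, so it spirantizes to the fricative [v]. /d/ is a stop between vowels /e/ and /u/, so it spirantizes to the fricative [z]. /t/ is a stop between vowels /u/ and /e/, so it spirantizes to the fricative [s]. /t/ is a stop between vowels /u/ and /e/, so it spirantizes to the fricative [s]. /zibedumutemuteg/ → zivezumusemuseg.
Rule 4 (final devoicing): /g/ is a voiced obstruent in word-final position, so it devoices to [k]. /zivezumusemuseg/ → zivezumusemusek.

zivezumusemusek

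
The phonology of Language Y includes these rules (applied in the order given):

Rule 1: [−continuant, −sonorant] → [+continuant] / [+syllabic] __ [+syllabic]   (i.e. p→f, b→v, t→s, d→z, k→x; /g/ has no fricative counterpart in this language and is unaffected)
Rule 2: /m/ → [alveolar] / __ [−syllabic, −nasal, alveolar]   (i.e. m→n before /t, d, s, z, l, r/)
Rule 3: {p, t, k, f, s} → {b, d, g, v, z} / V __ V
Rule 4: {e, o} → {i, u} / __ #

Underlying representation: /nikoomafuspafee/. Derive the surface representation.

nixoomavuspavei

Rule 1 (intervocalic spirantization): /k/ is a stop between vowels /i/ and /o/, so it spirantizes to the fricative [x]. /nikoomafuspafee/ → nixoomafuspafee.
Rule 2 (nasal place assimilation): no segment meets the environment; /nixoomafuspafee/ is unchanged.
Rule 3 (intervocalic voicing): /f/ is a voiceless obstruent between vowels /a/ and /u/, so it voices to [v]. /f/ is a voiceless obstruent between vowels /a/ and /e/, so it voices to [v]. /nixoomafuspafee/ → nixoomavuspavee.
Rule 4 (final vowel raising): /e/ is a mid vowel in word-final position, so it raises to [i]. /nixoomavuspavee/ → nixoomavuspavei.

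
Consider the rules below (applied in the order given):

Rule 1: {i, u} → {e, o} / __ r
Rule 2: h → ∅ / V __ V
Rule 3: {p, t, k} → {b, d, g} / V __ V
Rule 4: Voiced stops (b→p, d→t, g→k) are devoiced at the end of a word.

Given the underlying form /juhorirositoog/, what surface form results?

juorerosidook

Rule 1 (pre-rhotic lowering): /i/ is a high vowel immediately before /r/, so it lowers to [e]. /juhorirositoog/ → juhorerositoog.
Rule 2 (intervocalic h-deletion): /h/ occurs between vowels /u/ and /o/, so it deletes. /juhorerositoog/ → juorerositoog.
Rule 3 (intervocalic voicing): /t/ is a voiceless stop between vowels /i/ and /o/, so it voices to [d]. /juorerositoog/ → juorerosidoog.
Rule 4 (final devoicing): /g/ is a voiced stop in word-final position, so it devoices to [k]. /juorerosidoog/ → juorerosidook.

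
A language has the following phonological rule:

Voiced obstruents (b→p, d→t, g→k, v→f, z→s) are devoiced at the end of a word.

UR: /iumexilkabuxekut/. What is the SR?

No segment of /iumexilkabuxekut/ meets the structural description of the rule, so the form surfaces unchanged.

iumexilkabuxekut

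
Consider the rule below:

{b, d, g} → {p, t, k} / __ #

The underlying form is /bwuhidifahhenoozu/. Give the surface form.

No segment of /bwuhidifahhenoozu/ meets the structural description of the rule, so the form surfaces unchanged.

bwuhidifahhenoozu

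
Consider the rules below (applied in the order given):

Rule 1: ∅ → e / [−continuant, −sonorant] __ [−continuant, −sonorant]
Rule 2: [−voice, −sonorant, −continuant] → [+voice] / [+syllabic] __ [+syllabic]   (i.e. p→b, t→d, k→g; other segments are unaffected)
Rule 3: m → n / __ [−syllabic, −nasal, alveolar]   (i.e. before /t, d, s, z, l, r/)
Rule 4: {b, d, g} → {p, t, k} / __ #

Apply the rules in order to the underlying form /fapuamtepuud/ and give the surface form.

fabuantebuut

Rule 1 (stop-cluster e-epenthesis): no segment meets the environment; /fapuamtepuud/ is unchanged.
Rule 2 (intervocalic voicing): /p/ is a voiceless stop between vowels /a/ and /u/, so it voices to [b]. /p/ is a voiceless stop between vowels /e/ and /u/, so it voices to [b]. /fapuamtepuud/ → fabuamtebuud.
Rule 3 (nasal place assimilation): /m/ precedes the alveolar consonant /t/, so it assimilates in place to [n]. /fabuamtebuud/ → fabuantebuud.
Rule 4 (final devoicing): /d/ is a voiced stop in word-final position, so it devoices to [t]. /fabuantebuud/ → fabuantebuut.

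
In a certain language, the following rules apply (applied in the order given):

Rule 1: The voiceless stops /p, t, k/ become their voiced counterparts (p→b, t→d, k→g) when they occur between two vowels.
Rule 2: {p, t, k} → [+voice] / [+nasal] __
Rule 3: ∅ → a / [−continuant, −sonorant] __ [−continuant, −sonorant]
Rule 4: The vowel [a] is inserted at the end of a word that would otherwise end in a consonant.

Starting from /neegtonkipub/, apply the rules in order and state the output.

Rule 1 (intervocalic voicing): /p/ is a voiceless stop between vowels /i/ and /u/, so it voices to [b]. /neegtonkipub/ → neegtonkibub.
Rule 2 (post-nasal voicing): /k/ is a voiceless stop immediately after the nasal /n/, so it voices to [g]. /neegtonkibub/ → neegtongibub.
Rule 3 (stop-cluster a-epenthesis): /g/ and /t/ form a stop–stop cluster, so [a] is inserted between them. /neegtongibub/ → neegatongibub.
Rule 4 (final a-epenthesis): the form ends in the consonant /b/, so [a] is inserted word-finally. /neegatongibub/ → neegatongibuba.

neegatongibuba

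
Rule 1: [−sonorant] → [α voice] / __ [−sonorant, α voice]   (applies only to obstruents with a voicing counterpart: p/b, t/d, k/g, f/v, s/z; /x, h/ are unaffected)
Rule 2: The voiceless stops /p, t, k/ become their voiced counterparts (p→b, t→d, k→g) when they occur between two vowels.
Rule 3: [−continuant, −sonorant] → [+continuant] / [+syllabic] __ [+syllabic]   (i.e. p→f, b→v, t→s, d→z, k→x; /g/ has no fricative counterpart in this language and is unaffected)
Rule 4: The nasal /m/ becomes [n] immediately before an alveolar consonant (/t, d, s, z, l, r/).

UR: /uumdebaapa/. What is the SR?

uundevaava

Rule 1 (regressive voicing assimilation): no segment meets the environment; /uumdebaapa/ is unchanged.
Rule 2 (intervocalic voicing): /p/ is a voiceless stop between vowels /a/ and /a/, so it voices to [b]. /uumdebaapa/ → uumdebaaba.
Rule 3 (intervocalic spirantization): /b/ is a stop between vowels /e/ and /a/, so it spirantizes to the fricative [v]. /b/ is a stop between vowels /a/ and /a/, so it spirantizes to the fricative [v]. /uumdebaaba/ → uumdevaava.
Rule 4 (nasal place assimilation): /m/ precedes the alveolar consonant /d/, so it assimilates in place to [n]. /uumdevaava/ → uundevaava.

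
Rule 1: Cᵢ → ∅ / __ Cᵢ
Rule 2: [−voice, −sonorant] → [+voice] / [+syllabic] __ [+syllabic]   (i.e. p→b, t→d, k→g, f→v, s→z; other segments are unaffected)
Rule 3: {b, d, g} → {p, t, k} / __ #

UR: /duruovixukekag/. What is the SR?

duruovixugegak

Rule 1 (degemination): no segment meets the environment; /duruovixukekag/ is unchanged.
Rule 2 (intervocalic voicing): /k/ is a voiceless obstruent between vowels /u/ and /e/, so it voices to [g]. /k/ is a voiceless obstruent between vowels /e/ and /a/, so it voices to [g]. /duruovixukekag/ → duruovixugegag.
Rule 3 (final devoicing): /g/ is a voiced stop in word-final position, so it devoices to [k]. /duruovixugegag/ → duruovixugegak.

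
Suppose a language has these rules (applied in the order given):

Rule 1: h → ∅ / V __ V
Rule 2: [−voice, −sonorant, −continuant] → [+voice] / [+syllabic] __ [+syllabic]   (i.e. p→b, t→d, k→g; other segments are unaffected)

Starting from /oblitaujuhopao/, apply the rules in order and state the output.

Rule 1 (intervocalic h-deletion): /h/ occurs between vowels /u/ and /o/, so it deletes. /oblitaujuhopao/ → oblitaujuopao.
Rule 2 (intervocalic voicing): /t/ is a voiceless stop between vowels /i/ and /a/, so it voices to [d]. /p/ is a voiceless stop between vowels /o/ and /a/, so it voices to [b]. /oblitaujuopao/ → oblidaujuobao.

oblidaujuobao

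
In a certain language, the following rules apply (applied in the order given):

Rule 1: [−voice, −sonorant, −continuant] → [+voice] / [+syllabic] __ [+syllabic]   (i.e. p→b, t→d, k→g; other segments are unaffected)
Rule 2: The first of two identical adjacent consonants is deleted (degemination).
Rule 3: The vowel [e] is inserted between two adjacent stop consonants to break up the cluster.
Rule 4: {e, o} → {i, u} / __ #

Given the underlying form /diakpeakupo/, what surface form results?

diakepeagubu

Rule 1 (intervocalic voicing): /k/ is a voiceless stop between vowels /a/ and /u/, so it voices to [g]. /p/ is a voiceless stop between vowels /u/ and /o/, so it voices to [b]. /diakpeakupo/ → diakpeagubo.
Rule 2 (degemination): no segment meets the environment; /diakpeagubo/ is unchanged.
Rule 3 (stop-cluster e-epenthesis): /k/ and /p/ form a stop–stop cluster, so [e] is inserted between them. /diakpeagubo/ → diakepeagubo.
Rule 4 (final vowel raising): /o/ is a mid vowel in word-final position, so it raises to [u]. /diakepeagubo/ → diakepeagubu.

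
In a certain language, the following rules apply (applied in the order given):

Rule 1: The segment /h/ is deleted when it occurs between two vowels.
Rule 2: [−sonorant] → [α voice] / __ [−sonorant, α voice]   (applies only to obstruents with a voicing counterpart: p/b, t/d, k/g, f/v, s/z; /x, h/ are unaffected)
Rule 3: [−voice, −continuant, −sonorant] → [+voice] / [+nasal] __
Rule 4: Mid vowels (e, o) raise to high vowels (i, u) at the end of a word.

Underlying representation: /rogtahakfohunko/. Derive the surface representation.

roktaakfoungu

Rule 1 (intervocalic h-deletion): /h/ occurs between vowels /a/ and /a/, so it deletes. /h/ occurs between vowels /o/ and /u/, so it deletes. /rogtahakfohunko/ → rogtaakfounko.
Rule 2 (regressive voicing assimilation): /g/ precedes the voiceless obstruent /t/, so it devoices to [k] by assimilation. /rogtaakfounko/ → roktaakfounko.
Rule 3 (post-nasal voicing): /k/ is a voiceless stop immediately after the nasal /n/, so it voices to [g]. /roktaakfounko/ → roktaakfoungo.
Rule 4 (final vowel raising): /o/ is a mid vowel in word-final position, so it raises to [u]. /roktaakfoungo/ → roktaakfoungu.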